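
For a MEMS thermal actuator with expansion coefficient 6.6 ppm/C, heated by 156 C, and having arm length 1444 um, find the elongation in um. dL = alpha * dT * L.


Step 1: Convert CTE: alpha = 6.6 ppm/C = 6.6e-6 /C
Step 2: dL = 6.6e-6 * 156 * 1444
dL = 1.4867 um


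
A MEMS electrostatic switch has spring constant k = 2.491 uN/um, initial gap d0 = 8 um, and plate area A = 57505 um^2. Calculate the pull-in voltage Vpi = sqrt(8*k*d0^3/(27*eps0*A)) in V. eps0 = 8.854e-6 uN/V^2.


Step 1: Compute numerator: 8 * k * d0^3 = 8 * 2.491 * 8^3 = 10203.136
Step 2: Compute denominator: 27 * eps0 * A = 27 * 8.854e-6 * 57505 = 13.74703
Step 3: Vpi = sqrt(10203.136 / 13.74703)
Vpi = 27.24 V


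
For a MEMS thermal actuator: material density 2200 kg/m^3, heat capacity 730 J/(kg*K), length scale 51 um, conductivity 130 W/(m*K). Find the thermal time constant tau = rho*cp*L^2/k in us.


Step 1: Convert L to m: L = 51e-6 m
Step 2: L^2 = (51e-6)^2 = 2.601e-09 m^2
Step 3: tau = 2200 * 730 * 2.601e-09 / 130 = 3.213235e-05 s
Step 4: Convert to microseconds (multiply by 1e6).
tau = 32.132 us


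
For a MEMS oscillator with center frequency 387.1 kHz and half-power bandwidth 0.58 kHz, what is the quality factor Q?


Step 1: Q = f0 / bandwidth
Step 2: Q = 387.1 / 0.58
Q = 667.4


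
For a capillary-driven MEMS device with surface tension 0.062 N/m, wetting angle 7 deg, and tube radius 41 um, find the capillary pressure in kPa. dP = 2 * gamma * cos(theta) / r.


Step 1: cos(7 deg) = 0.9925
Step 2: Convert r to m: r = 41e-6 m
Step 3: dP = 2 * 0.062 * 0.9925 / 41e-6 = 3001.7 Pa
Step 4: Convert Pa to kPa (divide by 1000).
dP = 3.0 kPa


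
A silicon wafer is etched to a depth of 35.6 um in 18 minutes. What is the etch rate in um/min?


Step 1: Etch rate = depth / time
Step 2: rate = 35.6 / 18
rate = 1.978 um/min


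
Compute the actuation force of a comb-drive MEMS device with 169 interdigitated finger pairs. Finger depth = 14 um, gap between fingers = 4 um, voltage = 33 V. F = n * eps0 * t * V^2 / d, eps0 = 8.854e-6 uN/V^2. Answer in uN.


Step 1: Parameters: n=169, eps0=8.854e-6 uN/V^2, t=14 um, V=33 V, d=4 um
Step 2: V^2 = 1089
Step 3: F = 169 * 8.854e-6 * 14 * 1089 / 4
F = 5.703 uN


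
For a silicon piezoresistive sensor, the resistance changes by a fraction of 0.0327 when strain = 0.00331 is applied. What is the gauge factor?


Step 1: Identify values.
dR/R = 0.0327, strain = 0.00331
Step 2: GF = (dR/R) / strain = 0.0327 / 0.00331
GF = 9.9


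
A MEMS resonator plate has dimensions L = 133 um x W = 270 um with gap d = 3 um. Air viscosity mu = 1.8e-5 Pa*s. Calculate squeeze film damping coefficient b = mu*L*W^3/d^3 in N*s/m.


Step 1: Convert to SI.
L = 133e-6 m, W = 270e-6 m, d = 3e-6 m
Step 2: W^3 = (270e-6)^3 = 1.97e-11 m^3
Step 3: d^3 = (3e-6)^3 = 2.70e-17 m^3
Step 4: b = 1.8e-5 * 133e-6 * 1.97e-11 / 2.70e-17
b = 1.75e-03 N*s/m


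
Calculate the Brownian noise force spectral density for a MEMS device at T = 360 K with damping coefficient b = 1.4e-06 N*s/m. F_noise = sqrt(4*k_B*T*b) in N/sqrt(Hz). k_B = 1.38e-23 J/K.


Step 1: Compute 4 * k_B * T * b
= 4 * 1.38e-23 * 360 * 1.4e-06
= 2.7821e-26 N^2/Hz
Step 2: F_noise = sqrt(2.7821e-26)
F_noise = 1.67e-13 N/sqrt(Hz)


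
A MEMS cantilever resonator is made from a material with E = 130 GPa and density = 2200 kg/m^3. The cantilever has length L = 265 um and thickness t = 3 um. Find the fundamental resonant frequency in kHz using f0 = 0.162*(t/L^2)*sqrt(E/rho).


Step 1: Convert units to SI.
t_SI = 3e-6 m, L_SI = 265e-6 m
Step 2: Calculate sqrt(E/rho).
sqrt(130e9 / 2200) = 7687.06 m/s
Step 3: Compute f0.
f0 = 0.162 * 3e-6 / (265e-6)^2 * 7687.06 = 53199.2 Hz = 53.2 kHz


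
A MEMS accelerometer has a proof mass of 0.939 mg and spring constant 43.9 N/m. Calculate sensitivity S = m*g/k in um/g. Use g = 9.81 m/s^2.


Step 1: Convert mass: m = 0.939 mg = 9.39e-07 kg
Step 2: S = m * g / k = 9.39e-07 * 9.81 / 43.9
Step 3: S = 2.10e-07 m/g
Step 4: Convert to um/g: S = 0.21 um/g


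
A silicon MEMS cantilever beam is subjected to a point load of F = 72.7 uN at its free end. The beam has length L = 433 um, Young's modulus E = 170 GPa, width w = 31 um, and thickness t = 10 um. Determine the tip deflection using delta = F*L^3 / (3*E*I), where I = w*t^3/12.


Step 1: Calculate the second moment of area.
I = w * t^3 / 12 = 31 * 10^3 / 12 = 2583.3333 um^4
Step 2: Convert E to consistent units (1 GPa = 1000 uN/um^2).
E = 170 GPa = 170000 uN/um^2
Step 3: Calculate tip deflection.
delta = F * L^3 / (3 * E * I)
delta = 72.7 * 433^3 / (3 * 170000 * 2583.3333)
delta = 4.4797 um


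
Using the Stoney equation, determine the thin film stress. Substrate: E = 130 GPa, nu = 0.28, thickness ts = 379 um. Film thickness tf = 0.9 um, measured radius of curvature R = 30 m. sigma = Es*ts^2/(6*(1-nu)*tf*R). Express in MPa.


Step 1: Compute numerator: Es * ts^2 = 130 * 379^2 = 18673330 (GPa*um^2)
Step 2: Compute denominator (R in um): 6*(1-nu)*tf*R = 6*0.72*0.9*30e6 = 116640000.0 (um^2)
Step 3: sigma (GPa) = 18673330 / 116640000.0 = 1.60094e-01 GPa
Step 4: Convert to MPa (x1000): sigma = 160.1 MPa


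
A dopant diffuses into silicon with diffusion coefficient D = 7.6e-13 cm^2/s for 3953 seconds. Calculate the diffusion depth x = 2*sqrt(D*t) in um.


Step 1: Compute D*t = 7.6e-13 * 3953 = 3.00428e-09 cm^2
Step 2: sqrt(D*t) = 5.48113e-05 cm
Step 3: x = 2 * 5.48113e-05 cm = 1.096226e-04 cm
Step 4: Convert to um (1 cm = 1e4 um): x = 1.096 um


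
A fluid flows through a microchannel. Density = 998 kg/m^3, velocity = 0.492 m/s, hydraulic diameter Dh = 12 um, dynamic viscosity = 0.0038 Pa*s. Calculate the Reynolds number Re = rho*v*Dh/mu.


Step 1: Convert Dh to meters: Dh = 12e-6 m
Step 2: Re = rho * v * Dh / mu
Re = 998 * 0.492 * 12e-6 / 0.0038
Re = 1.551


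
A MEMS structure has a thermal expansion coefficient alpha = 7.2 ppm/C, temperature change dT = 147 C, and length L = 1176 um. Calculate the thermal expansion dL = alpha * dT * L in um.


Step 1: Convert CTE: alpha = 7.2 ppm/C = 7.2e-6 /C
Step 2: dL = 7.2e-6 * 147 * 1176
dL = 1.2447 um


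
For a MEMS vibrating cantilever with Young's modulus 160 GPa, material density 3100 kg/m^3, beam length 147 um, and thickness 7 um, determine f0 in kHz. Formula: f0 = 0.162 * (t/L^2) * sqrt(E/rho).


Step 1: Convert units to SI.
t_SI = 7e-6 m, L_SI = 147e-6 m
Step 2: Calculate sqrt(E/rho).
sqrt(160e9 / 3100) = 7184.21 m/s
Step 3: Compute f0.
f0 = 0.162 * 7e-6 / (147e-6)^2 * 7184.21 = 377013.9 Hz = 377.01 kHz


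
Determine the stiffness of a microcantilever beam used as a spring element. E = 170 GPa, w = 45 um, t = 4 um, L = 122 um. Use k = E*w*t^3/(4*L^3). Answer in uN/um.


Step 1: Convert E to consistent units (1 GPa = 1000 uN/um^2).
E = 170 GPa = 170000 uN/um^2
Step 2: Compute t^3 = 4^3 = 64
Step 3: Compute L^3 = 122^3 = 1815848
Step 4: k = 170000 * 45 * 64 / (4 * 1815848)
k = 67.4065 uN/um


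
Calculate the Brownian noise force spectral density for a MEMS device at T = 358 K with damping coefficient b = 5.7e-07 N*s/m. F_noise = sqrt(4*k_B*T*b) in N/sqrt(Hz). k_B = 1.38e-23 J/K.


Step 1: Compute 4 * k_B * T * b
= 4 * 1.38e-23 * 358 * 5.7e-07
= 1.1264e-26 N^2/Hz
Step 2: F_noise = sqrt(1.1264e-26)
F_noise = 1.06e-13 N/sqrt(Hz)


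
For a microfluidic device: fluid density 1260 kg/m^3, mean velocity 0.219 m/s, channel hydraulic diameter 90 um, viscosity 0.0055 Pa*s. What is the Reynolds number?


Step 1: Convert Dh to meters: Dh = 90e-6 m
Step 2: Re = rho * v * Dh / mu
Re = 1260 * 0.219 * 90e-6 / 0.0055
Re = 4.515


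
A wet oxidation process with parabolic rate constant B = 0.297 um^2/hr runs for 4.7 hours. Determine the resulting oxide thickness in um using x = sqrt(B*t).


Step 1: Compute B*t = 0.297 * 4.7 = 1.3959
Step 2: x = sqrt(1.3959)
x = 1.181 um


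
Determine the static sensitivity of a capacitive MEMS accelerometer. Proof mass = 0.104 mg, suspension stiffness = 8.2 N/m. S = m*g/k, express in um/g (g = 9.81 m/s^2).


Step 1: Convert mass: m = 0.104 mg = 1.04e-07 kg
Step 2: S = m * g / k = 1.04e-07 * 9.81 / 8.2
Step 3: S = 1.24e-07 m/g
Step 4: Convert to um/g: S = 0.124 um/g


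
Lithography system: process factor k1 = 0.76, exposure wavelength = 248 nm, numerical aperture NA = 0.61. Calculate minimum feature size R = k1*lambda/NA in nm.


Step 1: Identify values: k1 = 0.76, lambda = 248 nm, NA = 0.61
Step 2: R = k1 * lambda / NA
R = 0.76 * 248 / 0.61
R = 309.0 nm


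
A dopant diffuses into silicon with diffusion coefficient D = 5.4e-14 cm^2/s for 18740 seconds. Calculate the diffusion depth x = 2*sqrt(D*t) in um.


Step 1: Compute D*t = 5.4e-14 * 18740 = 1.01196e-09 cm^2
Step 2: sqrt(D*t) = 3.1811e-05 cm
Step 3: x = 2 * 3.1811e-05 cm = 6.3622e-05 cm
Step 4: Convert to um (1 cm = 1e4 um): x = 0.636 um


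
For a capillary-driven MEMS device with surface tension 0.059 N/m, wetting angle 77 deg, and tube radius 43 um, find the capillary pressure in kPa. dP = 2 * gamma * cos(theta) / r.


Step 1: cos(77 deg) = 0.225
Step 2: Convert r to m: r = 43e-6 m
Step 3: dP = 2 * 0.059 * 0.225 / 43e-6 = 617.4 Pa
Step 4: Convert Pa to kPa (divide by 1000).
dP = 0.62 kPa


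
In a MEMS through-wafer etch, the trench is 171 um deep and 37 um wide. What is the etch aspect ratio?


Step 1: AR = depth / width
Step 2: AR = 171 / 37
AR = 4.6


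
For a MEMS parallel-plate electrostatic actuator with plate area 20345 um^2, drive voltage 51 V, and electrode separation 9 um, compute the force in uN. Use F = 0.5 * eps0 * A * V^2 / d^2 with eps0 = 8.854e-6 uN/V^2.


Step 1: Identify parameters.
eps0 = 8.854e-6 uN/V^2, A = 20345 um^2, V = 51 V, d = 9 um
Step 2: Compute V^2 = 51^2 = 2601
Step 3: Compute d^2 = 9^2 = 81
Step 4: F = 0.5 * 8.854e-6 * 20345 * 2601 / 81
F = 2.892 uN


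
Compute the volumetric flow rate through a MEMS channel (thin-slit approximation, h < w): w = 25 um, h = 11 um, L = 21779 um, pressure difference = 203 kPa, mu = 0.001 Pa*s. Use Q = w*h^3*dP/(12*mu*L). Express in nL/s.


Step 1: Convert all dimensions to SI (meters).
w = 25e-6 m, h = 11e-6 m, L = 21779e-6 m, dP = 203e3 Pa
Step 2: Q = w * h^3 * dP / (12 * mu * L)
Q = 25e-6 * (11e-6)^3 * 203e3 / (12 * 0.001 * 21779e-6) = 2.584609e-11 m^3/s
Step 3: Convert Q from m^3/s to nL/s (1 m^3 = 1e12 nL, so multiply by 1e12).
Q = 25.846 nL/s


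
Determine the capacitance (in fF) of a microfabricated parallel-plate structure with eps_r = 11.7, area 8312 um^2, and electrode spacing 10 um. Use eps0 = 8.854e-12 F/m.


Step 1: Convert area to m^2: A = 8312e-12 m^2
Step 2: Convert gap to m: d = 10e-6 m
Step 3: C = eps0 * eps_r * A / d
C = 8.854e-12 * 11.7 * 8312e-12 / 10e-6
Step 4: Convert to fF (multiply by 1e15).
C = 86.11 fF


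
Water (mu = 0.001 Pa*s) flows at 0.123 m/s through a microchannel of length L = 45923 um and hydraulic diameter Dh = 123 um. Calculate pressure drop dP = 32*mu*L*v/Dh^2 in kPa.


Step 1: Convert to SI: L = 45923e-6 m, Dh = 123e-6 m
Step 2: dP = 32 * 0.001 * 45923e-6 * 0.123 / (123e-6)^2
Step 3: dP = 11947.45 Pa
Step 4: Convert to kPa: dP = 11.95 kPa


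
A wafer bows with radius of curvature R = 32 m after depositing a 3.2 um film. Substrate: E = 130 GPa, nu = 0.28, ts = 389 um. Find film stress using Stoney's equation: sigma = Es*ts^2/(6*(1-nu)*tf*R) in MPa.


Step 1: Compute numerator: Es * ts^2 = 130 * 389^2 = 19671730 (GPa*um^2)
Step 2: Compute denominator (R in um): 6*(1-nu)*tf*R = 6*0.72*3.2*32e6 = 442368000.0 (um^2)
Step 3: sigma (GPa) = 19671730 / 442368000.0 = 4.4469e-02 GPa
Step 4: Convert to MPa (x1000): sigma = 44.5 MPa


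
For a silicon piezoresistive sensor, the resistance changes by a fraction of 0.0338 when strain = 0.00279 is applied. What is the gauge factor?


Step 1: Identify values.
dR/R = 0.0338, strain = 0.00279
Step 2: GF = (dR/R) / strain = 0.0338 / 0.00279
GF = 12.1


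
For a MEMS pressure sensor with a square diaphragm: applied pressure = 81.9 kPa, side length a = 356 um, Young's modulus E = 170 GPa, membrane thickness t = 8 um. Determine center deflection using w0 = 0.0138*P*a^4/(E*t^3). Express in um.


Step 1: Convert pressure to compatible units (E is in GPa, so P in GPa).
P = 81.9 kPa = 81.9e-6 GPa
Step 2: Compute numerator: 0.0138 * P * a^4.
a^4 = 356^4 = 16062013696
numerator = 0.0138 * 81.9e-6 * 16062013696 = 1.81536e+04
Step 3: Compute denominator: E * t^3 = 170 * 8^3 = 87040
Step 4: w0 = numerator / denominator = 1.81536e+04 / 87040 = 0.2086 um


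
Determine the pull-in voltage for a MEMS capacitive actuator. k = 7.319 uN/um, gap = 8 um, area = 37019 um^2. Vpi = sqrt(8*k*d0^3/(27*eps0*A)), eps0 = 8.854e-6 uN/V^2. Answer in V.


Step 1: Compute numerator: 8 * k * d0^3 = 8 * 7.319 * 8^3 = 29978.624
Step 2: Compute denominator: 27 * eps0 * A = 27 * 8.854e-6 * 37019 = 8.849688
Step 3: Vpi = sqrt(29978.624 / 8.849688)
Vpi = 58.2 V


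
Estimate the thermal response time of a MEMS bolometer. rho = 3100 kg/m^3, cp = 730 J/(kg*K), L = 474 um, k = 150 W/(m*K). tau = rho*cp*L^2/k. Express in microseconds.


Step 1: Convert L to m: L = 474e-6 m
Step 2: L^2 = (474e-6)^2 = 2.24676e-07 m^2
Step 3: tau = 3100 * 730 * 2.24676e-07 / 150 = 3.38961192e-03 s
Step 4: Convert to microseconds (multiply by 1e6).
tau = 3389.612 us


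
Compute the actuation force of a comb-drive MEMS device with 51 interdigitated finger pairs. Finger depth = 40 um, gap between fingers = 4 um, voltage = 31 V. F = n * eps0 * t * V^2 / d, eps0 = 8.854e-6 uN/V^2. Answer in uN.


Step 1: Parameters: n=51, eps0=8.854e-6 uN/V^2, t=40 um, V=31 V, d=4 um
Step 2: V^2 = 961
Step 3: F = 51 * 8.854e-6 * 40 * 961 / 4
F = 4.339 uN


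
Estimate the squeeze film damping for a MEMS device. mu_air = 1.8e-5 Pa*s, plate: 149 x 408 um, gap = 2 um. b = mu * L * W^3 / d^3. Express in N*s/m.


Step 1: Convert to SI.
L = 149e-6 m, W = 408e-6 m, d = 2e-6 m
Step 2: W^3 = (408e-6)^3 = 6.79e-11 m^3
Step 3: d^3 = (2e-6)^3 = 8.00e-18 m^3
Step 4: b = 1.8e-5 * 149e-6 * 6.79e-11 / 8.00e-18
b = 2.28e-02 N*s/m


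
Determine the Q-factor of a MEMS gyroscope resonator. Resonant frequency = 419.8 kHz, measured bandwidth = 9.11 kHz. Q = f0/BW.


Step 1: Q = f0 / bandwidth
Step 2: Q = 419.8 / 9.11
Q = 46.1


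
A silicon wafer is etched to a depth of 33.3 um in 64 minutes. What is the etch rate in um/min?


Step 1: Etch rate = depth / time
Step 2: rate = 33.3 / 64
rate = 0.52 um/min


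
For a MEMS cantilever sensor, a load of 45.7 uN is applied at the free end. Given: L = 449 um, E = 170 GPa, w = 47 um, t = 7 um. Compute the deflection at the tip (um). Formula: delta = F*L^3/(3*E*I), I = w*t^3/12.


Step 1: Calculate the second moment of area.
I = w * t^3 / 12 = 47 * 7^3 / 12 = 1343.4167 um^4
Step 2: Convert E to consistent units (1 GPa = 1000 uN/um^2).
E = 170 GPa = 170000 uN/um^2
Step 3: Calculate tip deflection.
delta = F * L^3 / (3 * E * I)
delta = 45.7 * 449^3 / (3 * 170000 * 1343.4167)
delta = 6.0377 um


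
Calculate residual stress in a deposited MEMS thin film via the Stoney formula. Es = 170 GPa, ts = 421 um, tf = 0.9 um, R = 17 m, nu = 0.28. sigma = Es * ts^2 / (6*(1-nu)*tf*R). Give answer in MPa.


Step 1: Compute numerator: Es * ts^2 = 170 * 421^2 = 30130970 (GPa*um^2)
Step 2: Compute denominator (R in um): 6*(1-nu)*tf*R = 6*0.72*0.9*17e6 = 66096000.0 (um^2)
Step 3: sigma (GPa) = 30130970 / 66096000.0 = 4.55867e-01 GPa
Step 4: Convert to MPa (x1000): sigma = 455.9 MPa


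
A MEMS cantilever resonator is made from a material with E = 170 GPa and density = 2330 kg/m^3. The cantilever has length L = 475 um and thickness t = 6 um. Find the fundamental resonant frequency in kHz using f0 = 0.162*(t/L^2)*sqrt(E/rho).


Step 1: Convert units to SI.
t_SI = 6e-6 m, L_SI = 475e-6 m
Step 2: Calculate sqrt(E/rho).
sqrt(170e9 / 2330) = 8541.74 m/s
Step 3: Compute f0.
f0 = 0.162 * 6e-6 / (475e-6)^2 * 8541.74 = 36798.1 Hz = 36.8 kHz


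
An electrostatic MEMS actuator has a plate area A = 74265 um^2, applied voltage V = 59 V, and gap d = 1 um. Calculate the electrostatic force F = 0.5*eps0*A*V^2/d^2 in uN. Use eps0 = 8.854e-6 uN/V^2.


Step 1: Identify parameters.
eps0 = 8.854e-6 uN/V^2, A = 74265 um^2, V = 59 V, d = 1 um
Step 2: Compute V^2 = 59^2 = 3481
Step 3: Compute d^2 = 1^2 = 1
Step 4: F = 0.5 * 8.854e-6 * 74265 * 3481 / 1
F = 1144.452 uN


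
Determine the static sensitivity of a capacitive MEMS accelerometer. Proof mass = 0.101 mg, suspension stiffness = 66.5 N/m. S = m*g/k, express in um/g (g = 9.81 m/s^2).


Step 1: Convert mass: m = 0.101 mg = 1.01e-07 kg
Step 2: S = m * g / k = 1.01e-07 * 9.81 / 66.5
Step 3: S = 1.49e-08 m/g
Step 4: Convert to um/g: S = 0.015 um/g


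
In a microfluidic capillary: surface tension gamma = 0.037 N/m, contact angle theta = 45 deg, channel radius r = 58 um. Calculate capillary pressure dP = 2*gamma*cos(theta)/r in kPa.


Step 1: cos(45 deg) = 0.7071
Step 2: Convert r to m: r = 58e-6 m
Step 3: dP = 2 * 0.037 * 0.7071 / 58e-6 = 902.2 Pa
Step 4: Convert Pa to kPa (divide by 1000).
dP = 0.9 kPa


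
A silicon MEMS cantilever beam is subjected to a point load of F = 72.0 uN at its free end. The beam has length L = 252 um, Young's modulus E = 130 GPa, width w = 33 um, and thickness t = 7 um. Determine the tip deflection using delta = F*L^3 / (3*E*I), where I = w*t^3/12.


Step 1: Calculate the second moment of area.
I = w * t^3 / 12 = 33 * 7^3 / 12 = 943.25 um^4
Step 2: Convert E to consistent units (1 GPa = 1000 uN/um^2).
E = 130 GPa = 130000 uN/um^2
Step 3: Calculate tip deflection.
delta = F * L^3 / (3 * E * I)
delta = 72.0 * 252^3 / (3 * 130000 * 943.25)
delta = 3.1322 um


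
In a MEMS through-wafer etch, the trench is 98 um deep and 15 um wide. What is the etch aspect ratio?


Step 1: AR = depth / width
Step 2: AR = 98 / 15
AR = 6.5


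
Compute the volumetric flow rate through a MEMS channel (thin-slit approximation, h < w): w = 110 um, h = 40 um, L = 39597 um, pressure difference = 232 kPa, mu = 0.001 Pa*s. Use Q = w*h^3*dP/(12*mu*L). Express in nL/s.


Step 1: Convert all dimensions to SI (meters).
w = 110e-6 m, h = 40e-6 m, L = 39597e-6 m, dP = 232e3 Pa
Step 2: Q = w * h^3 * dP / (12 * mu * L)
Q = 110e-6 * (40e-6)^3 * 232e3 / (12 * 0.001 * 39597e-6) = 3.43729744e-09 m^3/s
Step 3: Convert Q from m^3/s to nL/s (1 m^3 = 1e12 nL, so multiply by 1e12).
Q = 3437.297 nL/s


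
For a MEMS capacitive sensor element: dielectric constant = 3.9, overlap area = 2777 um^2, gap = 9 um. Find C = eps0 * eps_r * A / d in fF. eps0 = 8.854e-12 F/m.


Step 1: Convert area to m^2: A = 2777e-12 m^2
Step 2: Convert gap to m: d = 9e-6 m
Step 3: C = eps0 * eps_r * A / d
C = 8.854e-12 * 3.9 * 2777e-12 / 9e-6
Step 4: Convert to fF (multiply by 1e15).
C = 10.65 fF


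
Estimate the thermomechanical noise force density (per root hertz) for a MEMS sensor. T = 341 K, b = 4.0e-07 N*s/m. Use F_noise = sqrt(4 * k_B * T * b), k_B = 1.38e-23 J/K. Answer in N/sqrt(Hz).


Step 1: Compute 4 * k_B * T * b
= 4 * 1.38e-23 * 341 * 4.0e-07
= 7.5293e-27 N^2/Hz
Step 2: F_noise = sqrt(7.5293e-27)
F_noise = 8.68e-14 N/sqrt(Hz)


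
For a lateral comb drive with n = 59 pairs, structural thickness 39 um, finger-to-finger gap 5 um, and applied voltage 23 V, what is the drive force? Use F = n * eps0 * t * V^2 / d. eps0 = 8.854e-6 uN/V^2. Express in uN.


Step 1: Parameters: n=59, eps0=8.854e-6 uN/V^2, t=39 um, V=23 V, d=5 um
Step 2: V^2 = 529
Step 3: F = 59 * 8.854e-6 * 39 * 529 / 5
F = 2.155 uN


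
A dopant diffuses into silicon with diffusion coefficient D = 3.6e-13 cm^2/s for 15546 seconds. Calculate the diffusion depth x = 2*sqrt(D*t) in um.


Step 1: Compute D*t = 3.6e-13 * 15546 = 5.59656e-09 cm^2
Step 2: sqrt(D*t) = 7.48102e-05 cm
Step 3: x = 2 * 7.48102e-05 cm = 1.496204e-04 cm
Step 4: Convert to um (1 cm = 1e4 um): x = 1.496 um


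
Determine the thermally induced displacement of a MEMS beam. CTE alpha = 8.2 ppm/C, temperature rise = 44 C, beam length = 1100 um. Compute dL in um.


Step 1: Convert CTE: alpha = 8.2 ppm/C = 8.2e-6 /C
Step 2: dL = 8.2e-6 * 44 * 1100
dL = 0.3969 um


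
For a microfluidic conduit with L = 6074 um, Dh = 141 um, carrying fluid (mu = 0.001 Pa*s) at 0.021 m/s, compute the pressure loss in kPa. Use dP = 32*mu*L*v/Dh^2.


Step 1: Convert to SI: L = 6074e-6 m, Dh = 141e-6 m
Step 2: dP = 32 * 0.001 * 6074e-6 * 0.021 / (141e-6)^2
Step 3: dP = 205.31 Pa
Step 4: Convert to kPa: dP = 0.21 kPa


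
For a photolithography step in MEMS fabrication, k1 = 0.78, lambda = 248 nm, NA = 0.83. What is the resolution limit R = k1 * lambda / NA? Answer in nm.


Step 1: Identify values: k1 = 0.78, lambda = 248 nm, NA = 0.83
Step 2: R = k1 * lambda / NA
R = 0.78 * 248 / 0.83
R = 233.1 nm


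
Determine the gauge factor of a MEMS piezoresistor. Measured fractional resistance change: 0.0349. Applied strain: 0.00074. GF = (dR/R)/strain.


Step 1: Identify values.
dR/R = 0.0349, strain = 0.00074
Step 2: GF = (dR/R) / strain = 0.0349 / 0.00074
GF = 47.2


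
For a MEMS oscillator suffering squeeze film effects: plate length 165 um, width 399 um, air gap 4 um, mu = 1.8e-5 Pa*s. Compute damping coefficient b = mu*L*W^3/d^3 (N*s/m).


Step 1: Convert to SI.
L = 165e-6 m, W = 399e-6 m, d = 4e-6 m
Step 2: W^3 = (399e-6)^3 = 6.35e-11 m^3
Step 3: d^3 = (4e-6)^3 = 6.40e-17 m^3
Step 4: b = 1.8e-5 * 165e-6 * 6.35e-11 / 6.40e-17
b = 2.95e-03 N*s/m


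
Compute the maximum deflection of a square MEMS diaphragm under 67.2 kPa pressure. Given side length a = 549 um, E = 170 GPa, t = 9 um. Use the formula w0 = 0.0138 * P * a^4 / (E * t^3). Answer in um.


Step 1: Convert pressure to compatible units (E is in GPa, so P in GPa).
P = 67.2 kPa = 67.2e-6 GPa
Step 2: Compute numerator: 0.0138 * P * a^4.
a^4 = 549^4 = 90842562801
numerator = 0.0138 * 67.2e-6 * 90842562801 = 8.42438e+04
Step 3: Compute denominator: E * t^3 = 170 * 9^3 = 123930
Step 4: w0 = numerator / denominator = 8.42438e+04 / 123930 = 0.6798 um


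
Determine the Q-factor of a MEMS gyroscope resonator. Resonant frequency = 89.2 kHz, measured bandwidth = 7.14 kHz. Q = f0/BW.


Step 1: Q = f0 / bandwidth
Step 2: Q = 89.2 / 7.14
Q = 12.5


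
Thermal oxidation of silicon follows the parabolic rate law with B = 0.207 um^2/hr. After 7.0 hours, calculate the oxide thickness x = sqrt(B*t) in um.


Step 1: Compute B*t = 0.207 * 7.0 = 1.449
Step 2: x = sqrt(1.449)
x = 1.204 um


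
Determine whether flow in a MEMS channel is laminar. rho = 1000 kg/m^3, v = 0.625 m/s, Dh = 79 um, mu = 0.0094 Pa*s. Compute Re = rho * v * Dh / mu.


Step 1: Convert Dh to meters: Dh = 79e-6 m
Step 2: Re = rho * v * Dh / mu
Re = 1000 * 0.625 * 79e-6 / 0.0094
Re = 5.253
Since Re = 5.253 is below ~2300, the flow is laminar.


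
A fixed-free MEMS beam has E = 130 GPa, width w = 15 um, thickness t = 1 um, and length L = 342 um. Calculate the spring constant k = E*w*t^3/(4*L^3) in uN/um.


Step 1: Convert E to consistent units (1 GPa = 1000 uN/um^2).
E = 130 GPa = 130000 uN/um^2
Step 2: Compute t^3 = 1^3 = 1
Step 3: Compute L^3 = 342^3 = 40001688
Step 4: k = 130000 * 15 * 1 / (4 * 40001688)
k = 0.0122 uN/um


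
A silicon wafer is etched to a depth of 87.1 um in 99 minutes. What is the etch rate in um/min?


Step 1: Etch rate = depth / time
Step 2: rate = 87.1 / 99
rate = 0.88 um/min


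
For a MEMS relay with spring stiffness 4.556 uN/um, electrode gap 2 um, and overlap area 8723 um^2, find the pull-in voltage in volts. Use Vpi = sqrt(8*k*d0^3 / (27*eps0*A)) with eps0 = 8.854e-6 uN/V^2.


Step 1: Compute numerator: 8 * k * d0^3 = 8 * 4.556 * 2^3 = 291.584
Step 2: Compute denominator: 27 * eps0 * A = 27 * 8.854e-6 * 8723 = 2.085303
Step 3: Vpi = sqrt(291.584 / 2.085303)
Vpi = 11.82 V


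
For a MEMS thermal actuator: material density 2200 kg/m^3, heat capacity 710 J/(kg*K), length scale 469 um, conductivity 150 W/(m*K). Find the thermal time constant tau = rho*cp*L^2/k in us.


Step 1: Convert L to m: L = 469e-6 m
Step 2: L^2 = (469e-6)^2 = 2.19961e-07 m^2
Step 3: tau = 2200 * 710 * 2.19961e-07 / 150 = 2.29052721e-03 s
Step 4: Convert to microseconds (multiply by 1e6).
tau = 2290.527 us


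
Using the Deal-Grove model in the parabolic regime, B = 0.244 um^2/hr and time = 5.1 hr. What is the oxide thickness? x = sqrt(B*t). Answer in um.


Step 1: Compute B*t = 0.244 * 5.1 = 1.2444
Step 2: x = sqrt(1.2444)
x = 1.116 um


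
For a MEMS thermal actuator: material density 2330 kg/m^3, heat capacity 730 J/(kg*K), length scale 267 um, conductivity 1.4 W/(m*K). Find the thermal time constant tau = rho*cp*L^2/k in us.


Step 1: Convert L to m: L = 267e-6 m
Step 2: L^2 = (267e-6)^2 = 7.1289e-08 m^2
Step 3: tau = 2330 * 730 * 7.1289e-08 / 1.4 = 8.661104293e-02 s
Step 4: Convert to microseconds (multiply by 1e6).
tau = 86611.043 us


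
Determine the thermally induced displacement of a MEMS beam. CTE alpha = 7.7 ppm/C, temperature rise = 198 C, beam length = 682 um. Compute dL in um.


Step 1: Convert CTE: alpha = 7.7 ppm/C = 7.7e-6 /C
Step 2: dL = 7.7e-6 * 198 * 682
dL = 1.0398 um


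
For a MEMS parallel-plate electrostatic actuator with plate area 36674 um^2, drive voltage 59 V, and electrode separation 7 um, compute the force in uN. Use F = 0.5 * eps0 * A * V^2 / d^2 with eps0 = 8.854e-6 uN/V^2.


Step 1: Identify parameters.
eps0 = 8.854e-6 uN/V^2, A = 36674 um^2, V = 59 V, d = 7 um
Step 2: Compute V^2 = 59^2 = 3481
Step 3: Compute d^2 = 7^2 = 49
Step 4: F = 0.5 * 8.854e-6 * 36674 * 3481 / 49
F = 11.534 uN


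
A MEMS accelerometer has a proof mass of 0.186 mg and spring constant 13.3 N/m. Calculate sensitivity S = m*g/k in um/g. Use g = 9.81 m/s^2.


Step 1: Convert mass: m = 0.186 mg = 1.86e-07 kg
Step 2: S = m * g / k = 1.86e-07 * 9.81 / 13.3
Step 3: S = 1.37e-07 m/g
Step 4: Convert to um/g: S = 0.137 um/g


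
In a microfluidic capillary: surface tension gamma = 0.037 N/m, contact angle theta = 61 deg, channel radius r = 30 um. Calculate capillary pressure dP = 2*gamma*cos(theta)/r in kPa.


Step 1: cos(61 deg) = 0.4848
Step 2: Convert r to m: r = 30e-6 m
Step 3: dP = 2 * 0.037 * 0.4848 / 30e-6 = 1195.8 Pa
Step 4: Convert Pa to kPa (divide by 1000).
dP = 1.2 kPa


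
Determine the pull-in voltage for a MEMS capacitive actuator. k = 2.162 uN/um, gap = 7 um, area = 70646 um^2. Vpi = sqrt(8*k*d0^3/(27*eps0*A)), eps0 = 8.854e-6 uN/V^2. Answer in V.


Step 1: Compute numerator: 8 * k * d0^3 = 8 * 2.162 * 7^3 = 5932.528
Step 2: Compute denominator: 27 * eps0 * A = 27 * 8.854e-6 * 70646 = 16.888491
Step 3: Vpi = sqrt(5932.528 / 16.888491)
Vpi = 18.74 V


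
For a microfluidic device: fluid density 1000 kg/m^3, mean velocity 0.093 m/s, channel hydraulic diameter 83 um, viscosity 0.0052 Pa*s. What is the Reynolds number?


Step 1: Convert Dh to meters: Dh = 83e-6 m
Step 2: Re = rho * v * Dh / mu
Re = 1000 * 0.093 * 83e-6 / 0.0052
Re = 1.484


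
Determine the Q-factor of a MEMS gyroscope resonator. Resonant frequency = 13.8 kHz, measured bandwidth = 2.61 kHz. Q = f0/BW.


Step 1: Q = f0 / bandwidth
Step 2: Q = 13.8 / 2.61
Q = 5.3


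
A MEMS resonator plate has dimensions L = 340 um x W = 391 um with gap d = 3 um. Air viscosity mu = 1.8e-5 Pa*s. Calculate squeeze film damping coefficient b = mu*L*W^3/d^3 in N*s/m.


Step 1: Convert to SI.
L = 340e-6 m, W = 391e-6 m, d = 3e-6 m
Step 2: W^3 = (391e-6)^3 = 5.98e-11 m^3
Step 3: d^3 = (3e-6)^3 = 2.70e-17 m^3
Step 4: b = 1.8e-5 * 340e-6 * 5.98e-11 / 2.70e-17
b = 1.35e-02 N*s/m


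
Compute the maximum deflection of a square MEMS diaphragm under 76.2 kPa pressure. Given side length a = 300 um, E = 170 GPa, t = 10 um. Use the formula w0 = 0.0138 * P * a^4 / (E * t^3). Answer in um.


Step 1: Convert pressure to compatible units (E is in GPa, so P in GPa).
P = 76.2 kPa = 76.2e-6 GPa
Step 2: Compute numerator: 0.0138 * P * a^4.
a^4 = 300^4 = 8100000000
numerator = 0.0138 * 76.2e-6 * 8100000000 = 8.5176e+03
Step 3: Compute denominator: E * t^3 = 170 * 10^3 = 170000
Step 4: w0 = numerator / denominator = 8.5176e+03 / 170000 = 0.0501 um


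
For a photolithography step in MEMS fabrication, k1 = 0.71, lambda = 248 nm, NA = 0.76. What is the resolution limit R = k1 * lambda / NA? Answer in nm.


Step 1: Identify values: k1 = 0.71, lambda = 248 nm, NA = 0.76
Step 2: R = k1 * lambda / NA
R = 0.71 * 248 / 0.76
R = 231.7 nm


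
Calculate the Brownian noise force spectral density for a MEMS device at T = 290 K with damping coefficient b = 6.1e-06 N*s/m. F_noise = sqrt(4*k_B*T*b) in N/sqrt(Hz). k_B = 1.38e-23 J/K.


Step 1: Compute 4 * k_B * T * b
= 4 * 1.38e-23 * 290 * 6.1e-06
= 9.7649e-26 N^2/Hz
Step 2: F_noise = sqrt(9.7649e-26)
F_noise = 3.12e-13 N/sqrt(Hz)


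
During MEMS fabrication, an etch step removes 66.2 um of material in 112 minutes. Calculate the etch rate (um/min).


Step 1: Etch rate = depth / time
Step 2: rate = 66.2 / 112
rate = 0.591 um/min


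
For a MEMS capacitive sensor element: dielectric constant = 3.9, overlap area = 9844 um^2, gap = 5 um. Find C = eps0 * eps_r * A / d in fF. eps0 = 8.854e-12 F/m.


Step 1: Convert area to m^2: A = 9844e-12 m^2
Step 2: Convert gap to m: d = 5e-6 m
Step 3: C = eps0 * eps_r * A / d
C = 8.854e-12 * 3.9 * 9844e-12 / 5e-6
Step 4: Convert to fF (multiply by 1e15).
C = 67.98 fF


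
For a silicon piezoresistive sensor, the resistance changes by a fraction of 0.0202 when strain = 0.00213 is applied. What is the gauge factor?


Step 1: Identify values.
dR/R = 0.0202, strain = 0.00213
Step 2: GF = (dR/R) / strain = 0.0202 / 0.00213
GF = 9.5


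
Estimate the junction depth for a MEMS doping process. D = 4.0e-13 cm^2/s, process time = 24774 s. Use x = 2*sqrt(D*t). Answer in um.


Step 1: Compute D*t = 4.0e-13 * 24774 = 9.9096e-09 cm^2
Step 2: sqrt(D*t) = 9.9547e-05 cm
Step 3: x = 2 * 9.9547e-05 cm = 1.99094e-04 cm
Step 4: Convert to um (1 cm = 1e4 um): x = 1.991 um


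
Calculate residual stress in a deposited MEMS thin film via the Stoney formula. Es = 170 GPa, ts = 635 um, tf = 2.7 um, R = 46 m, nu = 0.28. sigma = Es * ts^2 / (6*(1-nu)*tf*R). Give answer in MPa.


Step 1: Compute numerator: Es * ts^2 = 170 * 635^2 = 68548250 (GPa*um^2)
Step 2: Compute denominator (R in um): 6*(1-nu)*tf*R = 6*0.72*2.7*46e6 = 536544000.0 (um^2)
Step 3: sigma (GPa) = 68548250 / 536544000.0 = 1.27759e-01 GPa
Step 4: Convert to MPa (x1000): sigma = 127.8 MPa


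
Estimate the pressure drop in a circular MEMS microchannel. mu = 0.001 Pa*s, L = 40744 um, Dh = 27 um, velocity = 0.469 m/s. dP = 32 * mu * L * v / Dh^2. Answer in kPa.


Step 1: Convert to SI: L = 40744e-6 m, Dh = 27e-6 m
Step 2: dP = 32 * 0.001 * 40744e-6 * 0.469 / (27e-6)^2
Step 3: dP = 838801.03 Pa
Step 4: Convert to kPa: dP = 838.8 kPa


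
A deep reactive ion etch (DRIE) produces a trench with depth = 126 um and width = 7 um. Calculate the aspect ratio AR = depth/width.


Step 1: AR = depth / width
Step 2: AR = 126 / 7
AR = 18.0


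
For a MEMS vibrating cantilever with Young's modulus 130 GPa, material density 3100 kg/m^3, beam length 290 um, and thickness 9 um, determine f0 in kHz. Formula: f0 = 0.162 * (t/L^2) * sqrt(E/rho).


Step 1: Convert units to SI.
t_SI = 9e-6 m, L_SI = 290e-6 m
Step 2: Calculate sqrt(E/rho).
sqrt(130e9 / 3100) = 6475.76 m/s
Step 3: Compute f0.
f0 = 0.162 * 9e-6 / (290e-6)^2 * 6475.76 = 112267.0 Hz = 112.27 kHz


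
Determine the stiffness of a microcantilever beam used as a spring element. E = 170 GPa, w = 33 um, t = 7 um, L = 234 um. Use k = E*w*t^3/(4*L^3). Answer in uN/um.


Step 1: Convert E to consistent units (1 GPa = 1000 uN/um^2).
E = 170 GPa = 170000 uN/um^2
Step 2: Compute t^3 = 7^3 = 343
Step 3: Compute L^3 = 234^3 = 12812904
Step 4: k = 170000 * 33 * 343 / (4 * 12812904)
k = 37.5448 uN/um


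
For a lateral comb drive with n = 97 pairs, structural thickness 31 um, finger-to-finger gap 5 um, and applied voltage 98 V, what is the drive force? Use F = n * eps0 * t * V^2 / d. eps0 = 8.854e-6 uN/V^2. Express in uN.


Step 1: Parameters: n=97, eps0=8.854e-6 uN/V^2, t=31 um, V=98 V, d=5 um
Step 2: V^2 = 9604
Step 3: F = 97 * 8.854e-6 * 31 * 9604 / 5
F = 51.139 uN


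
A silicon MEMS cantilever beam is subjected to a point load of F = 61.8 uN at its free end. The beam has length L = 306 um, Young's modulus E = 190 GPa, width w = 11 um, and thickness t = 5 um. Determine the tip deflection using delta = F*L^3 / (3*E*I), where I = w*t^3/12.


Step 1: Calculate the second moment of area.
I = w * t^3 / 12 = 11 * 5^3 / 12 = 114.5833 um^4
Step 2: Convert E to consistent units (1 GPa = 1000 uN/um^2).
E = 190 GPa = 190000 uN/um^2
Step 3: Calculate tip deflection.
delta = F * L^3 / (3 * E * I)
delta = 61.8 * 306^3 / (3 * 190000 * 114.5833)
delta = 27.1117 um


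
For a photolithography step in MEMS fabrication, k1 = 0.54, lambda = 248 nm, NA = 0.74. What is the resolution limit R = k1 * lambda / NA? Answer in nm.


Step 1: Identify values: k1 = 0.54, lambda = 248 nm, NA = 0.74
Step 2: R = k1 * lambda / NA
R = 0.54 * 248 / 0.74
R = 181.0 nm


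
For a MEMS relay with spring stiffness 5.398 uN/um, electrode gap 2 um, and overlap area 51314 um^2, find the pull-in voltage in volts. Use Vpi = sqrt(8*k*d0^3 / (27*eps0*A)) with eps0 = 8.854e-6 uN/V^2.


Step 1: Compute numerator: 8 * k * d0^3 = 8 * 5.398 * 2^3 = 345.472
Step 2: Compute denominator: 27 * eps0 * A = 27 * 8.854e-6 * 51314 = 12.267022
Step 3: Vpi = sqrt(345.472 / 12.267022)
Vpi = 5.31 V


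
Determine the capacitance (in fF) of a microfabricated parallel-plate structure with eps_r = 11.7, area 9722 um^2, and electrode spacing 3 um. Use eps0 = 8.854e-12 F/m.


Step 1: Convert area to m^2: A = 9722e-12 m^2
Step 2: Convert gap to m: d = 3e-6 m
Step 3: C = eps0 * eps_r * A / d
C = 8.854e-12 * 11.7 * 9722e-12 / 3e-6
Step 4: Convert to fF (multiply by 1e15).
C = 335.71 fF


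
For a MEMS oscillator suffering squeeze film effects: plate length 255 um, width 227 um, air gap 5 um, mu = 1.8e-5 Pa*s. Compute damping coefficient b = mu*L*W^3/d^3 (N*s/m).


Step 1: Convert to SI.
L = 255e-6 m, W = 227e-6 m, d = 5e-6 m
Step 2: W^3 = (227e-6)^3 = 1.17e-11 m^3
Step 3: d^3 = (5e-6)^3 = 1.25e-16 m^3
Step 4: b = 1.8e-5 * 255e-6 * 1.17e-11 / 1.25e-16
b = 4.30e-04 N*s/m


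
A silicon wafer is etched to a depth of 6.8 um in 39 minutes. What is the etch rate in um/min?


Step 1: Etch rate = depth / time
Step 2: rate = 6.8 / 39
rate = 0.174 um/min


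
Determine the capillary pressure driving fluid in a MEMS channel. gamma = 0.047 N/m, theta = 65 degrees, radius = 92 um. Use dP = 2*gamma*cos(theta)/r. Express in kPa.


Step 1: cos(65 deg) = 0.4226
Step 2: Convert r to m: r = 92e-6 m
Step 3: dP = 2 * 0.047 * 0.4226 / 92e-6 = 431.8 Pa
Step 4: Convert Pa to kPa (divide by 1000).
dP = 0.43 kPa


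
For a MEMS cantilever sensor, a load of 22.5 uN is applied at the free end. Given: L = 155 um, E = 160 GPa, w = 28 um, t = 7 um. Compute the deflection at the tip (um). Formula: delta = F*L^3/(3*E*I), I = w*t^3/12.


Step 1: Calculate the second moment of area.
I = w * t^3 / 12 = 28 * 7^3 / 12 = 800.3333 um^4
Step 2: Convert E to consistent units (1 GPa = 1000 uN/um^2).
E = 160 GPa = 160000 uN/um^2
Step 3: Calculate tip deflection.
delta = F * L^3 / (3 * E * I)
delta = 22.5 * 155^3 / (3 * 160000 * 800.3333)
delta = 0.2181 um


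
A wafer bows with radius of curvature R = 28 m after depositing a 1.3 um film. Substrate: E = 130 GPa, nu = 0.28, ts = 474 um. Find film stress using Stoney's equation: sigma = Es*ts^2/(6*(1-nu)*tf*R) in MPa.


Step 1: Compute numerator: Es * ts^2 = 130 * 474^2 = 29207880 (GPa*um^2)
Step 2: Compute denominator (R in um): 6*(1-nu)*tf*R = 6*0.72*1.3*28e6 = 157248000.0 (um^2)
Step 3: sigma (GPa) = 29207880 / 157248000.0 = 1.85744e-01 GPa
Step 4: Convert to MPa (x1000): sigma = 185.7 MPa


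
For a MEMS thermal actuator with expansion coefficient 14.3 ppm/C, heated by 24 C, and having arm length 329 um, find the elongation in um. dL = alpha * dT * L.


Step 1: Convert CTE: alpha = 14.3 ppm/C = 14.3e-6 /C
Step 2: dL = 14.3e-6 * 24 * 329
dL = 0.1129 um


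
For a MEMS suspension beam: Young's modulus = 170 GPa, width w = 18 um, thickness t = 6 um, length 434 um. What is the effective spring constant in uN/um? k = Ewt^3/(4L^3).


Step 1: Convert E to consistent units (1 GPa = 1000 uN/um^2).
E = 170 GPa = 170000 uN/um^2
Step 2: Compute t^3 = 6^3 = 216
Step 3: Compute L^3 = 434^3 = 81746504
Step 4: k = 170000 * 18 * 216 / (4 * 81746504)
k = 2.0214 uN/um


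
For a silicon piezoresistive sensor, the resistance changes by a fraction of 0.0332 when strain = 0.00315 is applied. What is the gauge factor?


Step 1: Identify values.
dR/R = 0.0332, strain = 0.00315
Step 2: GF = (dR/R) / strain = 0.0332 / 0.00315
GF = 10.5


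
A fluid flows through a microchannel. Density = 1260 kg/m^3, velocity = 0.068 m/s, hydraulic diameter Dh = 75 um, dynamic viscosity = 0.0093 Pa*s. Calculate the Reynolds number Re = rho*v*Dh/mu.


Step 1: Convert Dh to meters: Dh = 75e-6 m
Step 2: Re = rho * v * Dh / mu
Re = 1260 * 0.068 * 75e-6 / 0.0093
Re = 0.691


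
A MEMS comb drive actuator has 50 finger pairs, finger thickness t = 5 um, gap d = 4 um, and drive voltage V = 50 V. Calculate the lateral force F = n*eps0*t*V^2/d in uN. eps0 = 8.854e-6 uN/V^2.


Step 1: Parameters: n=50, eps0=8.854e-6 uN/V^2, t=5 um, V=50 V, d=4 um
Step 2: V^2 = 2500
Step 3: F = 50 * 8.854e-6 * 5 * 2500 / 4
F = 1.383 uN


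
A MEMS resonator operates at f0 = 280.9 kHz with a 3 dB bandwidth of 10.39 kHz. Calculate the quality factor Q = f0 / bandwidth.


Step 1: Q = f0 / bandwidth
Step 2: Q = 280.9 / 10.39
Q = 27.0


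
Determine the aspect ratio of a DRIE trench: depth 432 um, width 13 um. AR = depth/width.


Step 1: AR = depth / width
Step 2: AR = 432 / 13
AR = 33.2


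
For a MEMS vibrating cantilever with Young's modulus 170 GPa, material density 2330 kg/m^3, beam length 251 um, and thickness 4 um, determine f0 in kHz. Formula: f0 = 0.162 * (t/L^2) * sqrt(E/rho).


Step 1: Convert units to SI.
t_SI = 4e-6 m, L_SI = 251e-6 m
Step 2: Calculate sqrt(E/rho).
sqrt(170e9 / 2330) = 8541.74 m/s
Step 3: Compute f0.
f0 = 0.162 * 4e-6 / (251e-6)^2 * 8541.74 = 87856.5 Hz = 87.86 kHz


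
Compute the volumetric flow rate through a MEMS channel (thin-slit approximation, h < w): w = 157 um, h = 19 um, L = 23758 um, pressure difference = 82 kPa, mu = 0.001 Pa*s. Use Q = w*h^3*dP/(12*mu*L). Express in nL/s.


Step 1: Convert all dimensions to SI (meters).
w = 157e-6 m, h = 19e-6 m, L = 23758e-6 m, dP = 82e3 Pa
Step 2: Q = w * h^3 * dP / (12 * mu * L)
Q = 157e-6 * (19e-6)^3 * 82e3 / (12 * 0.001 * 23758e-6) = 3.097299e-10 m^3/s
Step 3: Convert Q from m^3/s to nL/s (1 m^3 = 1e12 nL, so multiply by 1e12).
Q = 309.73 nL/s


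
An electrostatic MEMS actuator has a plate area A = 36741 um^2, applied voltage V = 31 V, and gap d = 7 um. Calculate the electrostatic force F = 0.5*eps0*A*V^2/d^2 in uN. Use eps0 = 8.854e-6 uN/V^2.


Step 1: Identify parameters.
eps0 = 8.854e-6 uN/V^2, A = 36741 um^2, V = 31 V, d = 7 um
Step 2: Compute V^2 = 31^2 = 961
Step 3: Compute d^2 = 7^2 = 49
Step 4: F = 0.5 * 8.854e-6 * 36741 * 961 / 49
F = 3.19 uN


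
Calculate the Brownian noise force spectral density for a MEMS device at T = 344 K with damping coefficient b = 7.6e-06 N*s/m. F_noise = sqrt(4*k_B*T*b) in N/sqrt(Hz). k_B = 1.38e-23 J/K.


Step 1: Compute 4 * k_B * T * b
= 4 * 1.38e-23 * 344 * 7.6e-06
= 1.4431e-25 N^2/Hz
Step 2: F_noise = sqrt(1.4431e-25)
F_noise = 3.80e-13 N/sqrt(Hz)


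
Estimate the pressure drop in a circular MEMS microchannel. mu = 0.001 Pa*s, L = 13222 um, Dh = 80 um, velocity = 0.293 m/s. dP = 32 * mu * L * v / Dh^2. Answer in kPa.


Step 1: Convert to SI: L = 13222e-6 m, Dh = 80e-6 m
Step 2: dP = 32 * 0.001 * 13222e-6 * 0.293 / (80e-6)^2
Step 3: dP = 19370.23 Pa
Step 4: Convert to kPa: dP = 19.37 kPa


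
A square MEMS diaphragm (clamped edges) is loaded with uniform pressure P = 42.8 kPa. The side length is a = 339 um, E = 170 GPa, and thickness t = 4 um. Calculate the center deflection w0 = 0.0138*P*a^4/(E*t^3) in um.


Step 1: Convert pressure to compatible units (E is in GPa, so P in GPa).
P = 42.8 kPa = 42.8e-6 GPa
Step 2: Compute numerator: 0.0138 * P * a^4.
a^4 = 339^4 = 13206836241
numerator = 0.0138 * 42.8e-6 * 13206836241 = 7.8005e+03
Step 3: Compute denominator: E * t^3 = 170 * 4^3 = 10880
Step 4: w0 = numerator / denominator = 7.8005e+03 / 10880 = 0.717 um
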